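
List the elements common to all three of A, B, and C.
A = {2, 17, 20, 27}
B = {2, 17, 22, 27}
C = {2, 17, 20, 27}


A ∩ B = {2, 17, 27}
(A ∩ B) ∩ C = {2, 17, 27}

A ∩ B ∩ C = {2, 17, 27}


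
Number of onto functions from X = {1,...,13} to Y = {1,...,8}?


n = |X| = 13, k = |Y| = 8. Surjections via inclusion-exclusion:
S(n,k) = Σ(-1)^i × C(k,i) × (k-i)^n, i=0 to k
i=0: (-1)^0×C(8,0)×8^13 = 549755813888
i=1: (-1)^1×C(8,1)×7^13 = -775112083256
i=2: (-1)^2×C(8,2)×6^13 = 365699432448
i=3: (-1)^3×C(8,3)×5^13 = -68359375000
i=4: (-1)^4×C(8,4)×4^13 = 4697620480
i=5: (-1)^5×C(8,5)×3^13 = -89282088
i=6: (-1)^6×C(8,6)×2^13 = 229376
i=7: (-1)^7×C(8,7)×1^13 = -8
i=8: (-1)^8×C(8,8)×0^13 = 0
Total = 76592355840

Number of surjections = 76592355840


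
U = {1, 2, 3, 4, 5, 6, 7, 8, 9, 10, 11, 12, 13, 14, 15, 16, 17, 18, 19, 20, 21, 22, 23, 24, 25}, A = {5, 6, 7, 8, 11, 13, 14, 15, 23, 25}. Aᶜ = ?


Aᶜ = U \ A = elements in U but not in A
U = {1, 2, 3, 4, 5, 6, 7, 8, 9, 10, 11, 12, 13, 14, 15, 16, 17, 18, 19, 20, 21, 22, 23, 24, 25}
A = {5, 6, 7, 8, 11, 13, 14, 15, 23, 25}
Aᶜ = {1, 2, 3, 4, 9, 10, 12, 16, 17, 18, 19, 20, 21, 22, 24}

Aᶜ = {1, 2, 3, 4, 9, 10, 12, 16, 17, 18, 19, 20, 21, 22, 24}


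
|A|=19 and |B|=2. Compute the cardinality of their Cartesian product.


|A × B| = |A| × |B|
= 19 × 2
= 38

|A × B| = 38


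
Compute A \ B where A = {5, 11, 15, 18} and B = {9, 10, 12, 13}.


A \ B = elements in A but not in B
A = {5, 11, 15, 18}
B = {9, 10, 12, 13}
Remove from A any elements in B
A \ B = {5, 11, 15, 18}

A \ B = {5, 11, 15, 18}


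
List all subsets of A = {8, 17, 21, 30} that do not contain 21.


A subset of A that omits 21 is a subset of A \ {21}, so there are 2^(n-1) = 2^3 = 8 of them.
Subsets excluding 21: ∅, {8}, {17}, {30}, {8, 17}, {8, 30}, {17, 30}, {8, 17, 30}

Subsets excluding 21 (8 total): ∅, {8}, {17}, {30}, {8, 17}, {8, 30}, {17, 30}, {8, 17, 30}


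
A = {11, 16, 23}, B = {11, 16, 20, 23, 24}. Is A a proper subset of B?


A ⊂ B requires: A ⊆ B AND A ≠ B.
A ⊆ B? Yes
A = B? No
A ⊂ B: Yes (A is a proper subset of B)

Yes, A ⊂ B


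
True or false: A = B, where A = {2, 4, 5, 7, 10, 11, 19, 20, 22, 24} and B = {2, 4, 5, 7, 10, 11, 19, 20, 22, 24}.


Two sets are equal iff they have exactly the same elements.
A = {2, 4, 5, 7, 10, 11, 19, 20, 22, 24}
B = {2, 4, 5, 7, 10, 11, 19, 20, 22, 24}
Same elements → A = B

Yes, A = B


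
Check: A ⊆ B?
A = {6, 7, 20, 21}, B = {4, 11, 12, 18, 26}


A ⊆ B means every element of A is in B.
Elements in A not in B: {6, 7, 20, 21}
So A ⊄ B.

No, A ⊄ B


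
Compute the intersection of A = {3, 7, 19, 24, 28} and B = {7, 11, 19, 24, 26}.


A ∩ B = elements in both A and B
A = {3, 7, 19, 24, 28}
B = {7, 11, 19, 24, 26}
A ∩ B = {7, 19, 24}

A ∩ B = {7, 19, 24}


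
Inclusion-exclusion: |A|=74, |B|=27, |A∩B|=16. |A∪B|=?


|A ∪ B| = |A| + |B| - |A ∩ B|
= 74 + 27 - 16
= 85

|A ∪ B| = 85


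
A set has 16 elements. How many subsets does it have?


Number of subsets = 2^n
= 2^16
= 65536

|P(A)| = 65536


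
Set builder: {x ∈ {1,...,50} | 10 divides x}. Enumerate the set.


Checking each candidate:
Condition: multiples of 10 in {1,...,50}
Result = {10, 20, 30, 40, 50}

{10, 20, 30, 40, 50}


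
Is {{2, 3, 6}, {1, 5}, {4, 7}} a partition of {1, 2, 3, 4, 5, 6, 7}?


A partition requires: (1) non-empty parts, (2) pairwise disjoint, (3) union = U
Parts: {2, 3, 6}, {1, 5}, {4, 7}
Union of parts: {1, 2, 3, 4, 5, 6, 7}
U = {1, 2, 3, 4, 5, 6, 7}
All non-empty? True
Pairwise disjoint? True
Covers U? True

Yes, valid partition


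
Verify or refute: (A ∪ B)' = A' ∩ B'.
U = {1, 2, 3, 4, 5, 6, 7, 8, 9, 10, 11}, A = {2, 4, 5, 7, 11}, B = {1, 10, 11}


LHS: A ∪ B = {1, 2, 4, 5, 7, 10, 11}
(A ∪ B)' = U \ (A ∪ B) = {3, 6, 8, 9}
A' = {1, 3, 6, 8, 9, 10}, B' = {2, 3, 4, 5, 6, 7, 8, 9}
Claimed RHS: A' ∩ B' = {3, 6, 8, 9}
Identity is VALID: LHS = RHS = {3, 6, 8, 9} ✓

Identity is valid. (A ∪ B)' = A' ∩ B' = {3, 6, 8, 9}


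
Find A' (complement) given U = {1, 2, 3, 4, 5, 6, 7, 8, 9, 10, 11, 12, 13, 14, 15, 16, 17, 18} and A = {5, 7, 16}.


Aᶜ = U \ A = elements in U but not in A
U = {1, 2, 3, 4, 5, 6, 7, 8, 9, 10, 11, 12, 13, 14, 15, 16, 17, 18}
A = {5, 7, 16}
Aᶜ = {1, 2, 3, 4, 6, 8, 9, 10, 11, 12, 13, 14, 15, 17, 18}

Aᶜ = {1, 2, 3, 4, 6, 8, 9, 10, 11, 12, 13, 14, 15, 17, 18}


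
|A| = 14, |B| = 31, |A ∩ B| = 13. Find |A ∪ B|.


|A ∪ B| = |A| + |B| - |A ∩ B|
= 14 + 31 - 13
= 32

|A ∪ B| = 32


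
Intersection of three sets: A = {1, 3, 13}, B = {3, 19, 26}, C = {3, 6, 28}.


A ∩ B = {3}
(A ∩ B) ∩ C = {3}

A ∩ B ∩ C = {3}


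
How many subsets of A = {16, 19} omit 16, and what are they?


A subset of A that omits 16 is a subset of A \ {16}, so there are 2^(n-1) = 2^1 = 2 of them.
Subsets excluding 16: ∅, {19}

Subsets excluding 16 (2 total): ∅, {19}


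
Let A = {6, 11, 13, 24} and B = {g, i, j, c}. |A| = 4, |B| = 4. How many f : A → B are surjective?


n = |A| = 4, k = |B| = 4. Surjections via inclusion-exclusion:
S(n,k) = Σ(-1)^i × C(k,i) × (k-i)^n, i=0 to k
i=0: (-1)^0×C(4,0)×4^4 = 256
i=1: (-1)^1×C(4,1)×3^4 = -324
i=2: (-1)^2×C(4,2)×2^4 = 96
i=3: (-1)^3×C(4,3)×1^4 = -4
i=4: (-1)^4×C(4,4)×0^4 = 0
Total = 24

Number of surjections = 24


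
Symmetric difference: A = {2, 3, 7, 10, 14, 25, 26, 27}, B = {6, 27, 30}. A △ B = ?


A △ B = (A \ B) ∪ (B \ A) = elements in exactly one of A or B
A \ B = {2, 3, 7, 10, 14, 25, 26}
B \ A = {6, 30}
A △ B = {2, 3, 6, 7, 10, 14, 25, 26, 30}

A △ B = {2, 3, 6, 7, 10, 14, 25, 26, 30}


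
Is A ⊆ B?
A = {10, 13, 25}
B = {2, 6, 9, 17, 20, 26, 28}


A ⊆ B means every element of A is in B.
Elements in A not in B: {10, 13, 25}
So A ⊄ B.

No, A ⊄ B


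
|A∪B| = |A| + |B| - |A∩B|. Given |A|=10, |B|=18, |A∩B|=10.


|A ∪ B| = |A| + |B| - |A ∩ B|
= 10 + 18 - 10
= 18

|A ∪ B| = 18


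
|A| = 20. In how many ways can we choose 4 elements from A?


C(n,k) = n! / (k!(n-k)!)
C(20,4) = 20! / (4!16!)
= 4845

C(20,4) = 4845


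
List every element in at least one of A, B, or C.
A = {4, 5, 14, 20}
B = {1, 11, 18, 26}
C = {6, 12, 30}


A ∪ B = {1, 4, 5, 11, 14, 18, 20, 26}
(A ∪ B) ∪ C = {1, 4, 5, 6, 11, 12, 14, 18, 20, 26, 30}

A ∪ B ∪ C = {1, 4, 5, 6, 11, 12, 14, 18, 20, 26, 30}


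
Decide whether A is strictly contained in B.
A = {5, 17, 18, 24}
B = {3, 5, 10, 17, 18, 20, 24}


A ⊂ B requires: A ⊆ B AND A ≠ B.
A ⊆ B? Yes
A = B? No
A ⊂ B: Yes (A is a proper subset of B)

Yes, A ⊂ B


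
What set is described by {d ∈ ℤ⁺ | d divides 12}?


Checking each candidate:
Condition: positive divisors of 12
Result = {1, 2, 3, 4, 6, 12}

{1, 2, 3, 4, 6, 12}


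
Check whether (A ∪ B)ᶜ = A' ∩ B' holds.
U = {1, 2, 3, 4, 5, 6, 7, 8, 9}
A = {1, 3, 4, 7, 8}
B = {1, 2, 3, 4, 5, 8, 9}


LHS: A ∪ B = {1, 2, 3, 4, 5, 7, 8, 9}
(A ∪ B)' = U \ (A ∪ B) = {6}
A' = {2, 5, 6, 9}, B' = {6, 7}
Claimed RHS: A' ∩ B' = {6}
Identity is VALID: LHS = RHS = {6} ✓

Identity is valid. (A ∪ B)' = A' ∩ B' = {6}


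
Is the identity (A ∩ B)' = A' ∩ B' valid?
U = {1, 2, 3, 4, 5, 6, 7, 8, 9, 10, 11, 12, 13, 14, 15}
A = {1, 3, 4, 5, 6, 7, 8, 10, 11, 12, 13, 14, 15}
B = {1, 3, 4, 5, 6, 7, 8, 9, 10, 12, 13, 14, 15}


LHS: A ∩ B = {1, 3, 4, 5, 6, 7, 8, 10, 12, 13, 14, 15}
(A ∩ B)' = U \ (A ∩ B) = {2, 9, 11}
A' = {2, 9}, B' = {2, 11}
Claimed RHS: A' ∩ B' = {2}
Identity is INVALID: LHS = {2, 9, 11} but the RHS claimed here equals {2}. The correct form is (A ∩ B)' = A' ∪ B'.

Identity is invalid: (A ∩ B)' = {2, 9, 11} but A' ∩ B' = {2}. The correct De Morgan law is (A ∩ B)' = A' ∪ B'.


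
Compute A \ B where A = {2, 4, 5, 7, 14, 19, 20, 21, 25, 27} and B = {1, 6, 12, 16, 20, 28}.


A \ B = elements in A but not in B
A = {2, 4, 5, 7, 14, 19, 20, 21, 25, 27}
B = {1, 6, 12, 16, 20, 28}
Remove from A any elements in B
A \ B = {2, 4, 5, 7, 14, 19, 21, 25, 27}

A \ B = {2, 4, 5, 7, 14, 19, 21, 25, 27}


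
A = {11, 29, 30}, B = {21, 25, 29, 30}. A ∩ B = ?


A ∩ B = elements in both A and B
A = {11, 29, 30}
B = {21, 25, 29, 30}
A ∩ B = {29, 30}

A ∩ B = {29, 30}


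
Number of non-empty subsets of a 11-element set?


Total subsets = 2^n = 2^11 = 2048
Non-empty subsets exclude the empty set: 2^n - 1
= 2048 - 1
= 2047

Number of non-empty subsets = 2047


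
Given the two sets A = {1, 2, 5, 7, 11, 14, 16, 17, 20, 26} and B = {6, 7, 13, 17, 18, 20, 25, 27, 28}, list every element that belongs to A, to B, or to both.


A ∪ B = all elements in A or B (or both)
A = {1, 2, 5, 7, 11, 14, 16, 17, 20, 26}
B = {6, 7, 13, 17, 18, 20, 25, 27, 28}
A ∪ B = {1, 2, 5, 6, 7, 11, 13, 14, 16, 17, 18, 20, 25, 26, 27, 28}

A ∪ B = {1, 2, 5, 6, 7, 11, 13, 14, 16, 17, 18, 20, 25, 26, 27, 28}


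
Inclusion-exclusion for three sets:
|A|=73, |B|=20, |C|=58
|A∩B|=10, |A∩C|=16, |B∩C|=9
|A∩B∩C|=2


|A∪B∪C| = |A|+|B|+|C| - |A∩B|-|A∩C|-|B∩C| + |A∩B∩C|
= 73+20+58 - 10-16-9 + 2
= 151 - 35 + 2
= 118

|A ∪ B ∪ C| = 118


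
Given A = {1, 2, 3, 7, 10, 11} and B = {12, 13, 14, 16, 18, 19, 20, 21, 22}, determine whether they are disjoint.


Disjoint means A ∩ B = ∅.
A ∩ B = ∅
A ∩ B = ∅, so A and B are disjoint.

Yes, A and B are disjoint


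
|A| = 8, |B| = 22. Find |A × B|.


|A × B| = |A| × |B|
= 8 × 22
= 176

|A × B| = 176


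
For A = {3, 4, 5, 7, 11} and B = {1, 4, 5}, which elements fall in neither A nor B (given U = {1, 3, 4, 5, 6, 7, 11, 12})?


A = {3, 4, 5, 7, 11}
B = {1, 4, 5}
Region: in neither A nor B (given U = {1, 3, 4, 5, 6, 7, 11, 12})
Elements: {6, 12}

Elements in neither A nor B (given U = {1, 3, 4, 5, 6, 7, 11, 12}): {6, 12}


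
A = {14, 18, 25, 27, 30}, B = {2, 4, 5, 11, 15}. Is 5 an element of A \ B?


A = {14, 18, 25, 27, 30}, B = {2, 4, 5, 11, 15}
A \ B = elements in A but not in B
A \ B = {14, 18, 25, 27, 30}
Checking if 5 ∈ A \ B
5 is not in A \ B → False

5 ∉ A \ B


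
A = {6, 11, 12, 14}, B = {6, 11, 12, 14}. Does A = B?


Two sets are equal iff they have exactly the same elements.
A = {6, 11, 12, 14}
B = {6, 11, 12, 14}
Same elements → A = B

Yes, A = B


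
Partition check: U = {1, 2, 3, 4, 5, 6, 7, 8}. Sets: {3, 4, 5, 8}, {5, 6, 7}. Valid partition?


A partition requires: (1) non-empty parts, (2) pairwise disjoint, (3) union = U
Parts: {3, 4, 5, 8}, {5, 6, 7}
Union of parts: {3, 4, 5, 6, 7, 8}
U = {1, 2, 3, 4, 5, 6, 7, 8}
All non-empty? True
Pairwise disjoint? False
Covers U? False

No, not a valid partition


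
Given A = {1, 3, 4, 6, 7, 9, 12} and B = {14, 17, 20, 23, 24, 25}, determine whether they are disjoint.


Disjoint means A ∩ B = ∅.
A ∩ B = ∅
A ∩ B = ∅, so A and B are disjoint.

Yes, A and B are disjoint


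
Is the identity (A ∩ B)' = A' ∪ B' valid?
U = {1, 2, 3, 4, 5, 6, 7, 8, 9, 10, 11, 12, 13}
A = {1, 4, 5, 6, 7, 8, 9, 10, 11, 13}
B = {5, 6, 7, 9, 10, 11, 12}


LHS: A ∩ B = {5, 6, 7, 9, 10, 11}
(A ∩ B)' = U \ (A ∩ B) = {1, 2, 3, 4, 8, 12, 13}
A' = {2, 3, 12}, B' = {1, 2, 3, 4, 8, 13}
Claimed RHS: A' ∪ B' = {1, 2, 3, 4, 8, 12, 13}
Identity is VALID: LHS = RHS = {1, 2, 3, 4, 8, 12, 13} ✓

Identity is valid. (A ∩ B)' = A' ∪ B' = {1, 2, 3, 4, 8, 12, 13}


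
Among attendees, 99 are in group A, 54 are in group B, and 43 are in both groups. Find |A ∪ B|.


|A ∪ B| = |A| + |B| - |A ∩ B|
= 99 + 54 - 43
= 110

|A ∪ B| = 110


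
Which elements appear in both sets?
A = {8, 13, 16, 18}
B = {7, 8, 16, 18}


A ∩ B = elements in both A and B
A = {8, 13, 16, 18}
B = {7, 8, 16, 18}
A ∩ B = {8, 16, 18}

A ∩ B = {8, 16, 18}


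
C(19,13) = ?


C(n,k) = n! / (k!(n-k)!)
C(19,13) = 19! / (13!6!)
= 27132

C(19,13) = 27132


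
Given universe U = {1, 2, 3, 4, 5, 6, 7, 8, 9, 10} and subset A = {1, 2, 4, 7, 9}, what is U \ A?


Aᶜ = U \ A = elements in U but not in A
U = {1, 2, 3, 4, 5, 6, 7, 8, 9, 10}
A = {1, 2, 4, 7, 9}
Aᶜ = {3, 5, 6, 8, 10}

Aᶜ = {3, 5, 6, 8, 10}


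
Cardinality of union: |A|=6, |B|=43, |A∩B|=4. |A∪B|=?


|A ∪ B| = |A| + |B| - |A ∩ B|
= 6 + 43 - 4
= 45

|A ∪ B| = 45


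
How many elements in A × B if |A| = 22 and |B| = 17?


|A × B| = |A| × |B|
= 22 × 17
= 374

|A × B| = 374


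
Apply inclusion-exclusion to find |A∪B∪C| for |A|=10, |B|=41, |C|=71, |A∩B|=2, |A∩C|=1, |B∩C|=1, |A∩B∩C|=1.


|A∪B∪C| = |A|+|B|+|C| - |A∩B|-|A∩C|-|B∩C| + |A∩B∩C|
= 10+41+71 - 2-1-1 + 1
= 122 - 4 + 1
= 119

|A ∪ B ∪ C| = 119


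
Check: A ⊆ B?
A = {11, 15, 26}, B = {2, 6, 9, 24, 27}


A ⊆ B means every element of A is in B.
Elements in A not in B: {11, 15, 26}
So A ⊄ B.

No, A ⊄ B


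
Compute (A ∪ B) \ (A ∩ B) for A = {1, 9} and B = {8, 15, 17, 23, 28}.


A △ B = (A \ B) ∪ (B \ A) = elements in exactly one of A or B
A \ B = {1, 9}
B \ A = {8, 15, 17, 23, 28}
A △ B = {1, 8, 9, 15, 17, 23, 28}

A △ B = {1, 8, 9, 15, 17, 23, 28}


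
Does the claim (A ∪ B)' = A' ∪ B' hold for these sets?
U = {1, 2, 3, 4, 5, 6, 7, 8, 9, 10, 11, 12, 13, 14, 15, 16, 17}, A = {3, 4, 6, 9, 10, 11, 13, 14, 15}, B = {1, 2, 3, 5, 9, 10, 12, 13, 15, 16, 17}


LHS: A ∪ B = {1, 2, 3, 4, 5, 6, 9, 10, 11, 12, 13, 14, 15, 16, 17}
(A ∪ B)' = U \ (A ∪ B) = {7, 8}
A' = {1, 2, 5, 7, 8, 12, 16, 17}, B' = {4, 6, 7, 8, 11, 14}
Claimed RHS: A' ∪ B' = {1, 2, 4, 5, 6, 7, 8, 11, 12, 14, 16, 17}
Identity is INVALID: LHS = {7, 8} but the RHS claimed here equals {1, 2, 4, 5, 6, 7, 8, 11, 12, 14, 16, 17}. The correct form is (A ∪ B)' = A' ∩ B'.

Identity is invalid: (A ∪ B)' = {7, 8} but A' ∪ B' = {1, 2, 4, 5, 6, 7, 8, 11, 12, 14, 16, 17}. The correct De Morgan law is (A ∪ B)' = A' ∩ B'.


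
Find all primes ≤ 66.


Checking each candidate:
Condition: primes ≤ 66
Result = {2, 3, 5, 7, 11, 13, 17, 19, 23, 29, 31, 37, 41, 43, 47, 53, 59, 61}

{2, 3, 5, 7, 11, 13, 17, 19, 23, 29, 31, 37, 41, 43, 47, 53, 59, 61}


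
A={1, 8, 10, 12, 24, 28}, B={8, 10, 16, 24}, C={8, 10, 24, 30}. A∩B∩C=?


A ∩ B = {8, 10, 24}
(A ∩ B) ∩ C = {8, 10, 24}

A ∩ B ∩ C = {8, 10, 24}


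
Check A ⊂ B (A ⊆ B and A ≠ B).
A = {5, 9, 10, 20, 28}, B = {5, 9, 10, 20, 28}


A ⊂ B requires: A ⊆ B AND A ≠ B.
A ⊆ B? Yes
A = B? Yes
A = B, so A is not a PROPER subset.

No, A is not a proper subset of B


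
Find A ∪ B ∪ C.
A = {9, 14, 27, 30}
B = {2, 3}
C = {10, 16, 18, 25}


A ∪ B = {2, 3, 9, 14, 27, 30}
(A ∪ B) ∪ C = {2, 3, 9, 10, 14, 16, 18, 25, 27, 30}

A ∪ B ∪ C = {2, 3, 9, 10, 14, 16, 18, 25, 27, 30}


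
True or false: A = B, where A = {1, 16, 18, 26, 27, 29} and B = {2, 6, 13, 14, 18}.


Two sets are equal iff they have exactly the same elements.
A = {1, 16, 18, 26, 27, 29}
B = {2, 6, 13, 14, 18}
Differences: {1, 2, 6, 13, 14, 16, 26, 27, 29}
A ≠ B

No, A ≠ B


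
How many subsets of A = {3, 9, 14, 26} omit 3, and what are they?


A subset of A that omits 3 is a subset of A \ {3}, so there are 2^(n-1) = 2^3 = 8 of them.
Subsets excluding 3: ∅, {9}, {14}, {26}, {9, 14}, {9, 26}, {14, 26}, {9, 14, 26}

Subsets excluding 3 (8 total): ∅, {9}, {14}, {26}, {9, 14}, {9, 26}, {14, 26}, {9, 14, 26}


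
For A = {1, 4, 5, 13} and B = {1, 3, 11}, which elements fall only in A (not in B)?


A = {1, 4, 5, 13}
B = {1, 3, 11}
Region: only in A (not in B)
Elements: {4, 5, 13}

Elements only in A (not in B): {4, 5, 13}


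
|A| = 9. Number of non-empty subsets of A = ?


Total subsets = 2^n = 2^9 = 512
Non-empty subsets exclude the empty set: 2^n - 1
= 512 - 1
= 511

Number of non-empty subsets = 511


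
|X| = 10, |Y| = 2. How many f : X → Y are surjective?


n = |X| = 10, k = |Y| = 2. Surjections via inclusion-exclusion:
S(n,k) = Σ(-1)^i × C(k,i) × (k-i)^n, i=0 to k
i=0: (-1)^0×C(2,0)×2^10 = 1024
i=1: (-1)^1×C(2,1)×1^10 = -2
i=2: (-1)^2×C(2,2)×0^10 = 0
Total = 1022

Number of surjections = 1022


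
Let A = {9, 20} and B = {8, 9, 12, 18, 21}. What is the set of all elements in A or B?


A ∪ B = all elements in A or B (or both)
A = {9, 20}
B = {8, 9, 12, 18, 21}
A ∪ B = {8, 9, 12, 18, 20, 21}

A ∪ B = {8, 9, 12, 18, 20, 21}


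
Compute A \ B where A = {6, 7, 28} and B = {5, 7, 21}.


A \ B = elements in A but not in B
A = {6, 7, 28}
B = {5, 7, 21}
Remove from A any elements in B
A \ B = {6, 28}

A \ B = {6, 28}


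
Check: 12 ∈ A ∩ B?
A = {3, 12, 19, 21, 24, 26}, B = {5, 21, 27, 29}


A = {3, 12, 19, 21, 24, 26}, B = {5, 21, 27, 29}
A ∩ B = elements in both A and B
A ∩ B = {21}
Checking if 12 ∈ A ∩ B
12 is not in A ∩ B → False

12 ∉ A ∩ B


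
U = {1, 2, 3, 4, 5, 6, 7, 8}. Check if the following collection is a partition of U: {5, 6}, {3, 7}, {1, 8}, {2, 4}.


A partition requires: (1) non-empty parts, (2) pairwise disjoint, (3) union = U
Parts: {5, 6}, {3, 7}, {1, 8}, {2, 4}
Union of parts: {1, 2, 3, 4, 5, 6, 7, 8}
U = {1, 2, 3, 4, 5, 6, 7, 8}
All non-empty? True
Pairwise disjoint? True
Covers U? True

Yes, valid partition


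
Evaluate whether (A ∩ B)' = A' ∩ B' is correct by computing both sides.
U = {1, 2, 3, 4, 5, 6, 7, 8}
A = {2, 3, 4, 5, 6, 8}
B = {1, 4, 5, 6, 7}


LHS: A ∩ B = {4, 5, 6}
(A ∩ B)' = U \ (A ∩ B) = {1, 2, 3, 7, 8}
A' = {1, 7}, B' = {2, 3, 8}
Claimed RHS: A' ∩ B' = ∅
Identity is INVALID: LHS = {1, 2, 3, 7, 8} but the RHS claimed here equals ∅. The correct form is (A ∩ B)' = A' ∪ B'.

Identity is invalid: (A ∩ B)' = {1, 2, 3, 7, 8} but A' ∩ B' = ∅. The correct De Morgan law is (A ∩ B)' = A' ∪ B'.


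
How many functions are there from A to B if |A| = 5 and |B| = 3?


Each of |A| = 5 inputs maps to any of |B| = 3 outputs.
# functions = |B|^|A| = 3^5
= 243

Number of functions = 243


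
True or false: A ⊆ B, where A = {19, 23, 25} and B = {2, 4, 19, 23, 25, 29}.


A ⊆ B means every element of A is in B.
All elements of A are in B.
So A ⊆ B.

Yes, A ⊆ B


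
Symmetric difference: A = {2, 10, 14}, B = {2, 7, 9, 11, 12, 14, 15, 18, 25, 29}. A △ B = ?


A △ B = (A \ B) ∪ (B \ A) = elements in exactly one of A or B
A \ B = {10}
B \ A = {7, 9, 11, 12, 15, 18, 25, 29}
A △ B = {7, 9, 10, 11, 12, 15, 18, 25, 29}

A △ B = {7, 9, 10, 11, 12, 15, 18, 25, 29}


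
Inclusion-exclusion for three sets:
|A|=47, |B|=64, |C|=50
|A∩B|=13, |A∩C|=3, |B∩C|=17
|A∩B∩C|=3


|A∪B∪C| = |A|+|B|+|C| - |A∩B|-|A∩C|-|B∩C| + |A∩B∩C|
= 47+64+50 - 13-3-17 + 3
= 161 - 33 + 3
= 131

|A ∪ B ∪ C| = 131


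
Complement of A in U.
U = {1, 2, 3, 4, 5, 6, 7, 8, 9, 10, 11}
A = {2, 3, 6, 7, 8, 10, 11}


Aᶜ = U \ A = elements in U but not in A
U = {1, 2, 3, 4, 5, 6, 7, 8, 9, 10, 11}
A = {2, 3, 6, 7, 8, 10, 11}
Aᶜ = {1, 4, 5, 9}

Aᶜ = {1, 4, 5, 9}


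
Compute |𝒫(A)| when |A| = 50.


Number of subsets = 2^n
= 2^50
= 1125899906842624

|P(A)| = 1125899906842624


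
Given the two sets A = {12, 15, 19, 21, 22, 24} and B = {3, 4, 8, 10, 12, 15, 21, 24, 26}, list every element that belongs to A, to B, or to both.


A ∪ B = all elements in A or B (or both)
A = {12, 15, 19, 21, 22, 24}
B = {3, 4, 8, 10, 12, 15, 21, 24, 26}
A ∪ B = {3, 4, 8, 10, 12, 15, 19, 21, 22, 24, 26}

A ∪ B = {3, 4, 8, 10, 12, 15, 19, 21, 22, 24, 26}


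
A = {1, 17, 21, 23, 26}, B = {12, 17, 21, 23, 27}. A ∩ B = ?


A ∩ B = elements in both A and B
A = {1, 17, 21, 23, 26}
B = {12, 17, 21, 23, 27}
A ∩ B = {17, 21, 23}

A ∩ B = {17, 21, 23}


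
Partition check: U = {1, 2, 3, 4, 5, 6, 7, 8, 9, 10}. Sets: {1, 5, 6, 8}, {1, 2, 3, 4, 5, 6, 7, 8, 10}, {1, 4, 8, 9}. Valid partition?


A partition requires: (1) non-empty parts, (2) pairwise disjoint, (3) union = U
Parts: {1, 5, 6, 8}, {1, 2, 3, 4, 5, 6, 7, 8, 10}, {1, 4, 8, 9}
Union of parts: {1, 2, 3, 4, 5, 6, 7, 8, 9, 10}
U = {1, 2, 3, 4, 5, 6, 7, 8, 9, 10}
All non-empty? True
Pairwise disjoint? False
Covers U? True

No, not a valid partition


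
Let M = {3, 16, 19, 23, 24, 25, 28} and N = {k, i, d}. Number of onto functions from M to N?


n = |M| = 7, k = |N| = 3. Surjections via inclusion-exclusion:
S(n,k) = Σ(-1)^i × C(k,i) × (k-i)^n, i=0 to k
i=0: (-1)^0×C(3,0)×3^7 = 2187
i=1: (-1)^1×C(3,1)×2^7 = -384
i=2: (-1)^2×C(3,2)×1^7 = 3
i=3: (-1)^3×C(3,3)×0^7 = 0
Total = 1806

Number of surjections = 1806


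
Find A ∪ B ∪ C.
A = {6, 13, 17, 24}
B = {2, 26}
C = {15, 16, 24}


A ∪ B = {2, 6, 13, 17, 24, 26}
(A ∪ B) ∪ C = {2, 6, 13, 15, 16, 17, 24, 26}

A ∪ B ∪ C = {2, 6, 13, 15, 16, 17, 24, 26}


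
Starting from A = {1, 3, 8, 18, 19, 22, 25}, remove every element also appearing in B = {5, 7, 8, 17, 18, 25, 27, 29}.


A \ B = elements in A but not in B
A = {1, 3, 8, 18, 19, 22, 25}
B = {5, 7, 8, 17, 18, 25, 27, 29}
Remove from A any elements in B
A \ B = {1, 3, 19, 22}

A \ B = {1, 3, 19, 22}


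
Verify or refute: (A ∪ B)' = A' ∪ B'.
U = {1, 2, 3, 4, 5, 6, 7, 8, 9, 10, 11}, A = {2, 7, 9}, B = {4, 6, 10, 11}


LHS: A ∪ B = {2, 4, 6, 7, 9, 10, 11}
(A ∪ B)' = U \ (A ∪ B) = {1, 3, 5, 8}
A' = {1, 3, 4, 5, 6, 8, 10, 11}, B' = {1, 2, 3, 5, 7, 8, 9}
Claimed RHS: A' ∪ B' = {1, 2, 3, 4, 5, 6, 7, 8, 9, 10, 11}
Identity is INVALID: LHS = {1, 3, 5, 8} but the RHS claimed here equals {1, 2, 3, 4, 5, 6, 7, 8, 9, 10, 11}. The correct form is (A ∪ B)' = A' ∩ B'.

Identity is invalid: (A ∪ B)' = {1, 3, 5, 8} but A' ∪ B' = {1, 2, 3, 4, 5, 6, 7, 8, 9, 10, 11}. The correct De Morgan law is (A ∪ B)' = A' ∩ B'.


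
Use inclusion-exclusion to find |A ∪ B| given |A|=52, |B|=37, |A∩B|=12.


|A ∪ B| = |A| + |B| - |A ∩ B|
= 52 + 37 - 12
= 77

|A ∪ B| = 77


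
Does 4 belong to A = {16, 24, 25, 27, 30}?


A = {16, 24, 25, 27, 30}
Checking if 4 is in A
4 is not in A → False

4 ∉ A


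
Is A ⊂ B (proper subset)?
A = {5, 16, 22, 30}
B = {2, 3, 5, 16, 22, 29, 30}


A ⊂ B requires: A ⊆ B AND A ≠ B.
A ⊆ B? Yes
A = B? No
A ⊂ B: Yes (A is a proper subset of B)

Yes, A ⊂ B


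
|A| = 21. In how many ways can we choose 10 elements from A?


C(n,k) = n! / (k!(n-k)!)
C(21,10) = 21! / (10!11!)
= 352716

C(21,10) = 352716


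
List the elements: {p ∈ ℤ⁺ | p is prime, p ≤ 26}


Checking each candidate:
Condition: primes ≤ 26
Result = {2, 3, 5, 7, 11, 13, 17, 19, 23}

{2, 3, 5, 7, 11, 13, 17, 19, 23}


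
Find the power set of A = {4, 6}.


|A| = 2, so |P(A)| = 2^2 = 4
Enumerate subsets by cardinality (0 to 2):
∅, {4}, {6}, {4, 6}

P(A) has 4 subsets: ∅, {4}, {6}, {4, 6}


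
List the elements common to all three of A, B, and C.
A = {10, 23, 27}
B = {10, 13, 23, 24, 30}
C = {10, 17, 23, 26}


A ∩ B = {10, 23}
(A ∩ B) ∩ C = {10, 23}

A ∩ B ∩ C = {10, 23}


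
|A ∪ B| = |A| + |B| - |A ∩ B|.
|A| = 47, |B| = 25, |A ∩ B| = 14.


|A ∪ B| = |A| + |B| - |A ∩ B|
= 47 + 25 - 14
= 58

|A ∪ B| = 58


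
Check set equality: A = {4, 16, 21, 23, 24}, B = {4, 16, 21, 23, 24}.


Two sets are equal iff they have exactly the same elements.
A = {4, 16, 21, 23, 24}
B = {4, 16, 21, 23, 24}
Same elements → A = B

Yes, A = B


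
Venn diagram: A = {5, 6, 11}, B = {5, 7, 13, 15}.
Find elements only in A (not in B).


A = {5, 6, 11}
B = {5, 7, 13, 15}
Region: only in A (not in B)
Elements: {6, 11}

Elements only in A (not in B): {6, 11}


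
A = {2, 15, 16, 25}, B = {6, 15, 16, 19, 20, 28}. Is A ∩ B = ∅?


Disjoint means A ∩ B = ∅.
A ∩ B = {15, 16}
A ∩ B ≠ ∅, so A and B are NOT disjoint.

No, A and B are not disjoint (A ∩ B = {15, 16})


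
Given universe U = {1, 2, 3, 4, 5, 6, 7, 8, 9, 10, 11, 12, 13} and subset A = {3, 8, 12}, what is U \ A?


Aᶜ = U \ A = elements in U but not in A
U = {1, 2, 3, 4, 5, 6, 7, 8, 9, 10, 11, 12, 13}
A = {3, 8, 12}
Aᶜ = {1, 2, 4, 5, 6, 7, 9, 10, 11, 13}

Aᶜ = {1, 2, 4, 5, 6, 7, 9, 10, 11, 13}


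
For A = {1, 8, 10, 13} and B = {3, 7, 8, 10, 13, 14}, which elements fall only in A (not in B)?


A = {1, 8, 10, 13}
B = {3, 7, 8, 10, 13, 14}
Region: only in A (not in B)
Elements: {1}

Elements only in A (not in B): {1}


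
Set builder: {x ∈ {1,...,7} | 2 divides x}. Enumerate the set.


Checking each candidate:
Condition: multiples of 2 in {1,...,7}
Result = {2, 4, 6}

{2, 4, 6}


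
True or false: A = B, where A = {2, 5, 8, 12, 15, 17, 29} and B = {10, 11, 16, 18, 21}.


Two sets are equal iff they have exactly the same elements.
A = {2, 5, 8, 12, 15, 17, 29}
B = {10, 11, 16, 18, 21}
Differences: {2, 5, 8, 10, 11, 12, 15, 16, 17, 18, 21, 29}
A ≠ B

No, A ≠ B


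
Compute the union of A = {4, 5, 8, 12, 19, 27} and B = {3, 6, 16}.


A ∪ B = all elements in A or B (or both)
A = {4, 5, 8, 12, 19, 27}
B = {3, 6, 16}
A ∪ B = {3, 4, 5, 6, 8, 12, 16, 19, 27}

A ∪ B = {3, 4, 5, 6, 8, 12, 16, 19, 27}


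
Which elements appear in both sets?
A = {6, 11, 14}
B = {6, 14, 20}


A ∩ B = elements in both A and B
A = {6, 11, 14}
B = {6, 14, 20}
A ∩ B = {6, 14}

A ∩ B = {6, 14}


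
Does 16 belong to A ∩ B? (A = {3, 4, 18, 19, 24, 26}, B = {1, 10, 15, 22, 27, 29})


A = {3, 4, 18, 19, 24, 26}, B = {1, 10, 15, 22, 27, 29}
A ∩ B = elements in both A and B
A ∩ B = ∅
Checking if 16 ∈ A ∩ B
16 is not in A ∩ B → False

16 ∉ A ∩ B


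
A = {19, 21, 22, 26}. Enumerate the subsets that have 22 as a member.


A subset of A contains 22 iff the remaining 3 elements form any subset of A \ {22}.
Count: 2^(n-1) = 2^3 = 8
Subsets containing 22: {22}, {19, 22}, {21, 22}, {22, 26}, {19, 21, 22}, {19, 22, 26}, {21, 22, 26}, {19, 21, 22, 26}

Subsets containing 22 (8 total): {22}, {19, 22}, {21, 22}, {22, 26}, {19, 21, 22}, {19, 22, 26}, {21, 22, 26}, {19, 21, 22, 26}


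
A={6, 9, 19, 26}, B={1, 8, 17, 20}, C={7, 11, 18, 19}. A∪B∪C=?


A ∪ B = {1, 6, 8, 9, 17, 19, 20, 26}
(A ∪ B) ∪ C = {1, 6, 7, 8, 9, 11, 17, 18, 19, 20, 26}

A ∪ B ∪ C = {1, 6, 7, 8, 9, 11, 17, 18, 19, 20, 26}


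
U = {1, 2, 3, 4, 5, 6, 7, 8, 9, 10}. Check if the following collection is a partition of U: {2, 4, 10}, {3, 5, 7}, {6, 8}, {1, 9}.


A partition requires: (1) non-empty parts, (2) pairwise disjoint, (3) union = U
Parts: {2, 4, 10}, {3, 5, 7}, {6, 8}, {1, 9}
Union of parts: {1, 2, 3, 4, 5, 6, 7, 8, 9, 10}
U = {1, 2, 3, 4, 5, 6, 7, 8, 9, 10}
All non-empty? True
Pairwise disjoint? True
Covers U? True

Yes, valid partition


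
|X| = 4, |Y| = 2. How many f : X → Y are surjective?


n = |X| = 4, k = |Y| = 2. Surjections via inclusion-exclusion:
S(n,k) = Σ(-1)^i × C(k,i) × (k-i)^n, i=0 to k
i=0: (-1)^0×C(2,0)×2^4 = 16
i=1: (-1)^1×C(2,1)×1^4 = -2
i=2: (-1)^2×C(2,2)×0^4 = 0
Total = 14

Number of surjections = 14


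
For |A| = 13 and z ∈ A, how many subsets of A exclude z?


Subsets of A avoiding z are subsets of A \ {z}, which has 12 elements.
Count = 2^(n-1) = 2^12
= 4096

Number of subsets avoiding z = 4096


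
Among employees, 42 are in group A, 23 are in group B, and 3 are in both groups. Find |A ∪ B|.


|A ∪ B| = |A| + |B| - |A ∩ B|
= 42 + 23 - 3
= 62

|A ∪ B| = 62


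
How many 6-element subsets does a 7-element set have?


C(n,k) = n! / (k!(n-k)!)
C(7,6) = 7! / (6!1!)
= 7

C(7,6) = 7


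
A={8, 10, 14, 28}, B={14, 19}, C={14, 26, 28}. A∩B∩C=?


A ∩ B = {14}
(A ∩ B) ∩ C = {14}

A ∩ B ∩ C = {14}


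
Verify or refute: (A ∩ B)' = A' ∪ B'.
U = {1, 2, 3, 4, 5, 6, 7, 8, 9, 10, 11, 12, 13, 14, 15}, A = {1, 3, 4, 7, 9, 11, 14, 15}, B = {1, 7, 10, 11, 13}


LHS: A ∩ B = {1, 7, 11}
(A ∩ B)' = U \ (A ∩ B) = {2, 3, 4, 5, 6, 8, 9, 10, 12, 13, 14, 15}
A' = {2, 5, 6, 8, 10, 12, 13}, B' = {2, 3, 4, 5, 6, 8, 9, 12, 14, 15}
Claimed RHS: A' ∪ B' = {2, 3, 4, 5, 6, 8, 9, 10, 12, 13, 14, 15}
Identity is VALID: LHS = RHS = {2, 3, 4, 5, 6, 8, 9, 10, 12, 13, 14, 15} ✓

Identity is valid. (A ∩ B)' = A' ∪ B' = {2, 3, 4, 5, 6, 8, 9, 10, 12, 13, 14, 15}


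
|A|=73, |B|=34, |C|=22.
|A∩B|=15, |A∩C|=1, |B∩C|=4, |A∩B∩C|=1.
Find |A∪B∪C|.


|A∪B∪C| = |A|+|B|+|C| - |A∩B|-|A∩C|-|B∩C| + |A∩B∩C|
= 73+34+22 - 15-1-4 + 1
= 129 - 20 + 1
= 110

|A ∪ B ∪ C| = 110


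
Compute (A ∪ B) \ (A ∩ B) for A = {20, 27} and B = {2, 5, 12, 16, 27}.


A △ B = (A \ B) ∪ (B \ A) = elements in exactly one of A or B
A \ B = {20}
B \ A = {2, 5, 12, 16}
A △ B = {2, 5, 12, 16, 20}

A △ B = {2, 5, 12, 16, 20}


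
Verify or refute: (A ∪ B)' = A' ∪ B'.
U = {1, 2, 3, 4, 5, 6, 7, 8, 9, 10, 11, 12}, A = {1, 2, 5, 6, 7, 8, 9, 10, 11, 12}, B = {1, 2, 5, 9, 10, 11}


LHS: A ∪ B = {1, 2, 5, 6, 7, 8, 9, 10, 11, 12}
(A ∪ B)' = U \ (A ∪ B) = {3, 4}
A' = {3, 4}, B' = {3, 4, 6, 7, 8, 12}
Claimed RHS: A' ∪ B' = {3, 4, 6, 7, 8, 12}
Identity is INVALID: LHS = {3, 4} but the RHS claimed here equals {3, 4, 6, 7, 8, 12}. The correct form is (A ∪ B)' = A' ∩ B'.

Identity is invalid: (A ∪ B)' = {3, 4} but A' ∪ B' = {3, 4, 6, 7, 8, 12}. The correct De Morgan law is (A ∪ B)' = A' ∩ B'.


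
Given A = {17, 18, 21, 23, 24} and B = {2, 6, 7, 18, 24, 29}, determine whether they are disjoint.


Disjoint means A ∩ B = ∅.
A ∩ B = {18, 24}
A ∩ B ≠ ∅, so A and B are NOT disjoint.

No, A and B are not disjoint (A ∩ B = {18, 24})


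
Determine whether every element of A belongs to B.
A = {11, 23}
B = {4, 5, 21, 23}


A ⊆ B means every element of A is in B.
Elements in A not in B: {11}
So A ⊄ B.

No, A ⊄ B


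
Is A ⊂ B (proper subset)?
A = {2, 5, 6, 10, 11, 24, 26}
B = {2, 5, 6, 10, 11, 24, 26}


A ⊂ B requires: A ⊆ B AND A ≠ B.
A ⊆ B? Yes
A = B? Yes
A = B, so A is not a PROPER subset.

No, A is not a proper subset of B


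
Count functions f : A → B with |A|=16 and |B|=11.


Each of |A| = 16 inputs maps to any of |B| = 11 outputs.
# functions = |B|^|A| = 11^16
= 45949729863572161

Number of functions = 45949729863572161


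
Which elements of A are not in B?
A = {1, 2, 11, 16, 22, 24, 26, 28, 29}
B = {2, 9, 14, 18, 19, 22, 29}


A \ B = elements in A but not in B
A = {1, 2, 11, 16, 22, 24, 26, 28, 29}
B = {2, 9, 14, 18, 19, 22, 29}
Remove from A any elements in B
A \ B = {1, 11, 16, 24, 26, 28}

A \ B = {1, 11, 16, 24, 26, 28}


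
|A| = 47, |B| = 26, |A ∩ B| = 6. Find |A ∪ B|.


|A ∪ B| = |A| + |B| - |A ∩ B|
= 47 + 26 - 6
= 67

|A ∪ B| = 67


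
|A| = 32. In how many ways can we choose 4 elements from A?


C(n,k) = n! / (k!(n-k)!)
C(32,4) = 32! / (4!28!)
= 35960

C(32,4) = 35960


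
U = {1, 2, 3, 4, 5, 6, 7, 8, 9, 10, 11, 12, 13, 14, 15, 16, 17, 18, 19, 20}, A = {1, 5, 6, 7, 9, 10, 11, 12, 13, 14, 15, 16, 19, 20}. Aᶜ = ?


Aᶜ = U \ A = elements in U but not in A
U = {1, 2, 3, 4, 5, 6, 7, 8, 9, 10, 11, 12, 13, 14, 15, 16, 17, 18, 19, 20}
A = {1, 5, 6, 7, 9, 10, 11, 12, 13, 14, 15, 16, 19, 20}
Aᶜ = {2, 3, 4, 8, 17, 18}

Aᶜ = {2, 3, 4, 8, 17, 18}


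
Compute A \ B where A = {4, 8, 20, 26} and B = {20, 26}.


A \ B = elements in A but not in B
A = {4, 8, 20, 26}
B = {20, 26}
Remove from A any elements in B
A \ B = {4, 8}

A \ B = {4, 8}


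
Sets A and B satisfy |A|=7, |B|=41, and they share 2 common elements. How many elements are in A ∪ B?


|A ∪ B| = |A| + |B| - |A ∩ B|
= 7 + 41 - 2
= 46

|A ∪ B| = 46


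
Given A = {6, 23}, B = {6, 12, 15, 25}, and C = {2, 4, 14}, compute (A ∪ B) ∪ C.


A ∪ B = {6, 12, 15, 23, 25}
(A ∪ B) ∪ C = {2, 4, 6, 12, 14, 15, 23, 25}

A ∪ B ∪ C = {2, 4, 6, 12, 14, 15, 23, 25}


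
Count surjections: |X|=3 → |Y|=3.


n = |X| = 3, k = |Y| = 3. Surjections via inclusion-exclusion:
S(n,k) = Σ(-1)^i × C(k,i) × (k-i)^n, i=0 to k
i=0: (-1)^0×C(3,0)×3^3 = 27
i=1: (-1)^1×C(3,1)×2^3 = -24
i=2: (-1)^2×C(3,2)×1^3 = 3
i=3: (-1)^3×C(3,3)×0^3 = 0
Total = 6

Number of surjections = 6


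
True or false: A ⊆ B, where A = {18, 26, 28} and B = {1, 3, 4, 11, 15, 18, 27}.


A ⊆ B means every element of A is in B.
Elements in A not in B: {26, 28}
So A ⊄ B.

No, A ⊄ B


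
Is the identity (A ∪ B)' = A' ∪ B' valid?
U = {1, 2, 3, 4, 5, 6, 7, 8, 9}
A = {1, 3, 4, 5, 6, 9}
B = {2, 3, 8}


LHS: A ∪ B = {1, 2, 3, 4, 5, 6, 8, 9}
(A ∪ B)' = U \ (A ∪ B) = {7}
A' = {2, 7, 8}, B' = {1, 4, 5, 6, 7, 9}
Claimed RHS: A' ∪ B' = {1, 2, 4, 5, 6, 7, 8, 9}
Identity is INVALID: LHS = {7} but the RHS claimed here equals {1, 2, 4, 5, 6, 7, 8, 9}. The correct form is (A ∪ B)' = A' ∩ B'.

Identity is invalid: (A ∪ B)' = {7} but A' ∪ B' = {1, 2, 4, 5, 6, 7, 8, 9}. The correct De Morgan law is (A ∪ B)' = A' ∩ B'.


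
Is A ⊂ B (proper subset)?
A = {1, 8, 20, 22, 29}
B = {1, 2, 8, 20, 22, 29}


A ⊂ B requires: A ⊆ B AND A ≠ B.
A ⊆ B? Yes
A = B? No
A ⊂ B: Yes (A is a proper subset of B)

Yes, A ⊂ B


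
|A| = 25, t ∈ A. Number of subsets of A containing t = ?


Subsets of A containing t correspond to subsets of A \ {t}, which has 24 elements.
Count = 2^(n-1) = 2^24
= 16777216

Number of subsets containing t = 16777216


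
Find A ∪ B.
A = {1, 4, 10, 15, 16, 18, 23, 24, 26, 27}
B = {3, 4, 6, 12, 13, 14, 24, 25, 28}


A ∪ B = all elements in A or B (or both)
A = {1, 4, 10, 15, 16, 18, 23, 24, 26, 27}
B = {3, 4, 6, 12, 13, 14, 24, 25, 28}
A ∪ B = {1, 3, 4, 6, 10, 12, 13, 14, 15, 16, 18, 23, 24, 25, 26, 27, 28}

A ∪ B = {1, 3, 4, 6, 10, 12, 13, 14, 15, 16, 18, 23, 24, 25, 26, 27, 28}


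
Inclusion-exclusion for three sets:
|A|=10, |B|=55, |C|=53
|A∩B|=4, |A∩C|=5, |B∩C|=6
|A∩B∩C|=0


|A∪B∪C| = |A|+|B|+|C| - |A∩B|-|A∩C|-|B∩C| + |A∩B∩C|
= 10+55+53 - 4-5-6 + 0
= 118 - 15 + 0
= 103

|A ∪ B ∪ C| = 103


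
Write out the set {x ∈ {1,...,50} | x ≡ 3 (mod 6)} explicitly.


Checking each candidate:
Condition: x in {1,...,50} with x ≡ 3 (mod 6)
Result = {3, 9, 15, 21, 27, 33, 39, 45}

{3, 9, 15, 21, 27, 33, 39, 45}


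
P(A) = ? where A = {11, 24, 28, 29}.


|A| = 4, so |P(A)| = 2^4 = 16
Enumerate subsets by cardinality (0 to 4):
∅, {11}, {24}, {28}, {29}, {11, 24}, {11, 28}, {11, 29}, {24, 28}, {24, 29}, {28, 29}, {11, 24, 28}, {11, 24, 29}, {11, 28, 29}, {24, 28, 29}, {11, 24, 28, 29}

P(A) has 16 subsets: ∅, {11}, {24}, {28}, {29}, {11, 24}, {11, 28}, {11, 29}, {24, 28}, {24, 29}, {28, 29}, {11, 24, 28}, {11, 24, 29}, {11, 28, 29}, {24, 28, 29}, {11, 24, 28, 29}


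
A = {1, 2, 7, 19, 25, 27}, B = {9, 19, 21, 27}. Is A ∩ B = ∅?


Disjoint means A ∩ B = ∅.
A ∩ B = {19, 27}
A ∩ B ≠ ∅, so A and B are NOT disjoint.

No, A and B are not disjoint (A ∩ B = {19, 27})


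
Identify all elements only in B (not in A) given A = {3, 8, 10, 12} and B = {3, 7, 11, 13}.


A = {3, 8, 10, 12}
B = {3, 7, 11, 13}
Region: only in B (not in A)
Elements: {7, 11, 13}

Elements only in B (not in A): {7, 11, 13}


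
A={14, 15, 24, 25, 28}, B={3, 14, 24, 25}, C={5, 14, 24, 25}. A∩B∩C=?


A ∩ B = {14, 24, 25}
(A ∩ B) ∩ C = {14, 24, 25}

A ∩ B ∩ C = {14, 24, 25}


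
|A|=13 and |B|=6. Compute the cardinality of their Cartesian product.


|A × B| = |A| × |B|
= 13 × 6
= 78

|A × B| = 78


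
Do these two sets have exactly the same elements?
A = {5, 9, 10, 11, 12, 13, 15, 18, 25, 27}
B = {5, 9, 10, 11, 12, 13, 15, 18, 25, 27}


Two sets are equal iff they have exactly the same elements.
A = {5, 9, 10, 11, 12, 13, 15, 18, 25, 27}
B = {5, 9, 10, 11, 12, 13, 15, 18, 25, 27}
Same elements → A = B

Yes, A = B


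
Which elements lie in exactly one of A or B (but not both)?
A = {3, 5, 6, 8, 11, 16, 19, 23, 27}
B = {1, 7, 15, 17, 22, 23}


A △ B = (A \ B) ∪ (B \ A) = elements in exactly one of A or B
A \ B = {3, 5, 6, 8, 11, 16, 19, 27}
B \ A = {1, 7, 15, 17, 22}
A △ B = {1, 3, 5, 6, 7, 8, 11, 15, 16, 17, 19, 22, 27}

A △ B = {1, 3, 5, 6, 7, 8, 11, 15, 16, 17, 19, 22, 27}


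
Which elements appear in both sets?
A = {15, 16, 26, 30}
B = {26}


A ∩ B = elements in both A and B
A = {15, 16, 26, 30}
B = {26}
A ∩ B = {26}

A ∩ B = {26}


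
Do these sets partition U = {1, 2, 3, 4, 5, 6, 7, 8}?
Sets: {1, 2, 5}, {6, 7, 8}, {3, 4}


A partition requires: (1) non-empty parts, (2) pairwise disjoint, (3) union = U
Parts: {1, 2, 5}, {6, 7, 8}, {3, 4}
Union of parts: {1, 2, 3, 4, 5, 6, 7, 8}
U = {1, 2, 3, 4, 5, 6, 7, 8}
All non-empty? True
Pairwise disjoint? True
Covers U? True

Yes, valid partition


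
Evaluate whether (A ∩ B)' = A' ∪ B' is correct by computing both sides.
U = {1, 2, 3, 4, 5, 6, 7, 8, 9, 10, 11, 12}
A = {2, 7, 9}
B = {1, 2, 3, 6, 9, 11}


LHS: A ∩ B = {2, 9}
(A ∩ B)' = U \ (A ∩ B) = {1, 3, 4, 5, 6, 7, 8, 10, 11, 12}
A' = {1, 3, 4, 5, 6, 8, 10, 11, 12}, B' = {4, 5, 7, 8, 10, 12}
Claimed RHS: A' ∪ B' = {1, 3, 4, 5, 6, 7, 8, 10, 11, 12}
Identity is VALID: LHS = RHS = {1, 3, 4, 5, 6, 7, 8, 10, 11, 12} ✓

Identity is valid. (A ∩ B)' = A' ∪ B' = {1, 3, 4, 5, 6, 7, 8, 10, 11, 12}


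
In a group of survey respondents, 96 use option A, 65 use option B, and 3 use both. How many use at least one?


|A ∪ B| = |A| + |B| - |A ∩ B|
= 96 + 65 - 3
= 158

|A ∪ B| = 158


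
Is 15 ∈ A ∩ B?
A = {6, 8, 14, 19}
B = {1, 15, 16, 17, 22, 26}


A = {6, 8, 14, 19}, B = {1, 15, 16, 17, 22, 26}
A ∩ B = elements in both A and B
A ∩ B = ∅
Checking if 15 ∈ A ∩ B
15 is not in A ∩ B → False

15 ∉ A ∩ B


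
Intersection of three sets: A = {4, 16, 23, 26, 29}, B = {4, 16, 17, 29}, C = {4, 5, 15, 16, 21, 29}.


A ∩ B = {4, 16, 29}
(A ∩ B) ∩ C = {4, 16, 29}

A ∩ B ∩ C = {4, 16, 29}


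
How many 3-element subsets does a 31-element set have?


C(n,k) = n! / (k!(n-k)!)
C(31,3) = 31! / (3!28!)
= 4495

C(31,3) = 4495


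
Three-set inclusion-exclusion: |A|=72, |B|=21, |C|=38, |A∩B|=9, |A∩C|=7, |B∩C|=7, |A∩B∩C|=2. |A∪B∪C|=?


|A∪B∪C| = |A|+|B|+|C| - |A∩B|-|A∩C|-|B∩C| + |A∩B∩C|
= 72+21+38 - 9-7-7 + 2
= 131 - 23 + 2
= 110

|A ∪ B ∪ C| = 110


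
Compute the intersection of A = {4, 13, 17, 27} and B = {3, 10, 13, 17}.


A ∩ B = elements in both A and B
A = {4, 13, 17, 27}
B = {3, 10, 13, 17}
A ∩ B = {13, 17}

A ∩ B = {13, 17}


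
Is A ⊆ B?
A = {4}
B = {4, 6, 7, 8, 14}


A ⊆ B means every element of A is in B.
All elements of A are in B.
So A ⊆ B.

Yes, A ⊆ B


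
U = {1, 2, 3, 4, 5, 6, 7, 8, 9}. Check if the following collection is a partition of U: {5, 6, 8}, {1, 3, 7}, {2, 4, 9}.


A partition requires: (1) non-empty parts, (2) pairwise disjoint, (3) union = U
Parts: {5, 6, 8}, {1, 3, 7}, {2, 4, 9}
Union of parts: {1, 2, 3, 4, 5, 6, 7, 8, 9}
U = {1, 2, 3, 4, 5, 6, 7, 8, 9}
All non-empty? True
Pairwise disjoint? True
Covers U? True

Yes, valid partition


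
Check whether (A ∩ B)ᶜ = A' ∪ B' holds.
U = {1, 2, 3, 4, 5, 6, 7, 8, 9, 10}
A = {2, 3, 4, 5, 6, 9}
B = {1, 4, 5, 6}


LHS: A ∩ B = {4, 5, 6}
(A ∩ B)' = U \ (A ∩ B) = {1, 2, 3, 7, 8, 9, 10}
A' = {1, 7, 8, 10}, B' = {2, 3, 7, 8, 9, 10}
Claimed RHS: A' ∪ B' = {1, 2, 3, 7, 8, 9, 10}
Identity is VALID: LHS = RHS = {1, 2, 3, 7, 8, 9, 10} ✓

Identity is valid. (A ∩ B)' = A' ∪ B' = {1, 2, 3, 7, 8, 9, 10}


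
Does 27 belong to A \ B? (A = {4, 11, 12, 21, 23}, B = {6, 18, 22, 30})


A = {4, 11, 12, 21, 23}, B = {6, 18, 22, 30}
A \ B = elements in A but not in B
A \ B = {4, 11, 12, 21, 23}
Checking if 27 ∈ A \ B
27 is not in A \ B → False

27 ∉ A \ B


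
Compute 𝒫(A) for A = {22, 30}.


|A| = 2, so |P(A)| = 2^2 = 4
Enumerate subsets by cardinality (0 to 2):
∅, {22}, {30}, {22, 30}

P(A) has 4 subsets: ∅, {22}, {30}, {22, 30}


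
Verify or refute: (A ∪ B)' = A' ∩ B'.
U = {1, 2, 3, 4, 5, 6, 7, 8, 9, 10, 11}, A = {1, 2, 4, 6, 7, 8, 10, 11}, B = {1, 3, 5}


LHS: A ∪ B = {1, 2, 3, 4, 5, 6, 7, 8, 10, 11}
(A ∪ B)' = U \ (A ∪ B) = {9}
A' = {3, 5, 9}, B' = {2, 4, 6, 7, 8, 9, 10, 11}
Claimed RHS: A' ∩ B' = {9}
Identity is VALID: LHS = RHS = {9} ✓

Identity is valid. (A ∪ B)' = A' ∩ B' = {9}
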